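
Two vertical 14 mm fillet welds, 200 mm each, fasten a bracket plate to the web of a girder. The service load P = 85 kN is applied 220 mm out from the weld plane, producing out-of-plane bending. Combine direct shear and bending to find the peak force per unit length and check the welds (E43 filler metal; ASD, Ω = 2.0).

E43XX → F_EXX = 430 MPa.
L_w = 2 × 200 = 400 mm; section modulus (unit throat) S = 2 × L²/6 = 13330 mm².
Direct shear f_v = P/L_w = 85×10³/400 = 212.5 N/mm.
Moment M = P × e = 85×10³ × 220 = 18700000 N·mm; bending f_b = M/S = 1402 N/mm.
f_max = √(f_v² + f_b²) = √(212.5² + 1402²) = 1419 N/mm.
r_n/Ω = (1/2.0) × 0.6 × 430 × (0.707 × 14) = 1277 N/mm → NOT adequate.

f_max ≈ 1420 N/mm; NOT adequate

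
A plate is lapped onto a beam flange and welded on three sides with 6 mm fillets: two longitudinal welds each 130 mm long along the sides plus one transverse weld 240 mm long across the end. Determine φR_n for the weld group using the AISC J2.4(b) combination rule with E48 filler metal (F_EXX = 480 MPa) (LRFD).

t_e = 0.707 × 6 = 4.242 mm.
R_nwl = 0.6 × 480 × 4.242 × 260 × 10⁻³ = 317.6 kN (longitudinal, 2 welds).
R_nwt = 0.6 × 480 × 4.242 × 240 × 10⁻³ = 293.2 kN (transverse, base value).
(i) R_nwl + R_nwt = 610.8 kN; (ii) 0.85 R_nwl + 1.5 R_nwt = 709.8 kN.
R_n = max = 709.8 kN [governs: (ii)]; φR_n = 532.4 kN.

φR_n ≈ 532 kN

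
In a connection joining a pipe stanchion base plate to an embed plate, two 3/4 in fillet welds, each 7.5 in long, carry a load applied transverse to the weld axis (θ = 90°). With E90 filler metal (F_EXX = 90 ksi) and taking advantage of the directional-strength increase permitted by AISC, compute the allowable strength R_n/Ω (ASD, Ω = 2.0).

t_e = 0.707 × 0.75 = 0.5302 in; A_we = 0.5302 × 15 = 7.954 in².
Directional factor: 1.0 + 0.5 sin^1.5(90°) = 1.5.
F_nw = 0.6 × 90 × 1.5 = 81 ksi.
R_n/Ω = (81 × 7.954) / 2.0 = 322.1 kip.

R_n/Ω ≈ 322 kip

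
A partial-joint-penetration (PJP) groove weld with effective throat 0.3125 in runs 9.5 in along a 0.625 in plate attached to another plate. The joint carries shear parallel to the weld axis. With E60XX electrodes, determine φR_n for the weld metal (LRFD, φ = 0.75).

E60XX → F_EXX = 60 ksi.
Effective throat (given) t_e = 0.3125 in.
A_we = 0.3125 × 9.5 = 2.969 in².
F_nw = 0.6 F_EXX = 36 ksi.
φR_n = 0.75 × 36 × 2.969 = 80.16 kips.

φR_n ≈ 80.2 kips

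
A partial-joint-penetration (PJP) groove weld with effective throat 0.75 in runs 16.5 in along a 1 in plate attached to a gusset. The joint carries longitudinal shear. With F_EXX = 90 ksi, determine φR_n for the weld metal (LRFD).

Effective throat (given) t_e = 0.75 in.
A_we = 0.75 × 16.5 = 12.38 in².
F_nw = 0.6 F_EXX = 54 ksi.
φR_n = 0.75 × 54 × 12.38 = 501.2 kip.

φR_n ≈ 501 kip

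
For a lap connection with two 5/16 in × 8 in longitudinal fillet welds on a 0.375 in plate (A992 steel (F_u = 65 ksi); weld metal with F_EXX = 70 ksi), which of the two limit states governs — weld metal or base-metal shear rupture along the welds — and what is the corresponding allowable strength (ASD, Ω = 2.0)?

t_e = 0.707 × 0.3125 = 0.2209 in; L = 16 in.
Weld metal: R_n/Ω = (1/2.0) × 0.6 × 70 × 0.2209 × 16 = 74.23 kip.
Base metal (shear rupture): R_n/Ω = (1/2.0) × 0.6 × 65 × 0.375 × 16 = 117 kip.
Governing: weld metal.

R_n/Ω ≈ 74.2 kip (weld metal governs)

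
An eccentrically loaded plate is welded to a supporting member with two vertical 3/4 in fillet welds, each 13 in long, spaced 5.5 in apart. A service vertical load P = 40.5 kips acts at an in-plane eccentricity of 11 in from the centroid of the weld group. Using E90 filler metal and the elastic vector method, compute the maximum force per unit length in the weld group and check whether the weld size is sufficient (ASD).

f_max ≈ 6.36 kip/in; adequate

E90XX → F_EXX = 90 ksi.
Total weld length L_w = 26 in. Treat welds as unit-width lines.
Polar moment about centroid: J = 2[d³/12 + d(b/2)²] = 2[13³/12 + 13×2.75²] = 562.8 in³.
Direct shear f_v = P/L_w = 40.5 / 26 = 1.558 kip/in (vertical).
Torsion M = P·e = 40.5 × 11 = 445.5 kip·in.
Critical point at (x, y) = (2.75, 6.5) from centroid. f_tx = M·y/J = 5.145 kip/in; f_ty = M·x/J = 2.177 kip/in.
Resultant f_max = √[f_tx² + (f_v + f_ty)²] = √[5.145² + (1.558 + 2.177)²] = 6.358 kip/in.
Capacity per unit length: r_n/Ω = (1/2.0) × 0.6 × 90 × (0.707 × 0.75) = 14.32 kip/in.
6.358 ≤ 14.32 → adequate.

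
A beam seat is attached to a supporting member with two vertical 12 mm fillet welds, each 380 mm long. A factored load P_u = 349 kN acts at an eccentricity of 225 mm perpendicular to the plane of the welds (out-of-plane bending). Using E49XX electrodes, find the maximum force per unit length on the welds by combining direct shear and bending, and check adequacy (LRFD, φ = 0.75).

f_max ≈ 1690 N/mm; adequate

E49XX → F_EXX = 490 MPa.
L_w = 2 × 380 = 760 mm; section modulus (unit throat) S = 2 × L²/6 = 48130 mm².
Direct shear f_v = P/L_w = 349×10³/760 = 459.2 N/mm.
Moment M = P × e = 349×10³ × 225 = 78525000 N·mm; bending f_b = M/S = 1631 N/mm.
f_max = √(f_v² + f_b²) = √(459.2² + 1631²) = 1695 N/mm.
φr_n = 0.75 × 0.6 × 490 × (0.707 × 12) = 1871 N/mm → adequate.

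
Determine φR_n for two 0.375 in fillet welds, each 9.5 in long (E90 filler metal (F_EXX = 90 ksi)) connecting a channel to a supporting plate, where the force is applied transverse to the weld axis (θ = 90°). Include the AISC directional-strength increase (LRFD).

t_e = 0.707 × 0.375 = 0.2651 in; A_we = 0.2651 × 19 = 5.037 in².
Directional factor: 1.0 + 0.5 sin^1.5(90°) = 1.5.
F_nw = 0.6 × 90 × 1.5 = 81 ksi.
φR_n = 0.75 × 81 × 5.037 = 306 kip.

φR_n ≈ 306 kip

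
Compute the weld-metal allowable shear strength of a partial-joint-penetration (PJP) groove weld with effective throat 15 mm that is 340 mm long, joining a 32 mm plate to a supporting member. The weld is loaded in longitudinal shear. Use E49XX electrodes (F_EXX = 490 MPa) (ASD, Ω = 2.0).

R_n/Ω ≈ 750 kN

Effective throat (given) t_e = 15 mm.
A_we = 15 × 340 = 5100 mm².
F_nw = 0.6 F_EXX = 294 MPa.
R_n/Ω = (294 × 5100) / 2.0 × 10⁻³ = 749.7 kN.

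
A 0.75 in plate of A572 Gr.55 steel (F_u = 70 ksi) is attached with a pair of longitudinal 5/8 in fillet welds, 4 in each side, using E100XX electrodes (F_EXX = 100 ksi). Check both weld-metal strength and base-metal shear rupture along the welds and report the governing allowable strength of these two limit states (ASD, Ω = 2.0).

R_n/Ω ≈ 106 kip (weld metal governs)

t_e = 0.707 × 0.625 = 0.4419 in; L = 8 in.
Weld metal: R_n/Ω = (1/2.0) × 0.6 × 100 × 0.4419 × 8 = 106 kip.
Base metal (shear rupture): R_n/Ω = (1/2.0) × 0.6 × 70 × 0.75 × 8 = 126 kip.
Governing: weld metal.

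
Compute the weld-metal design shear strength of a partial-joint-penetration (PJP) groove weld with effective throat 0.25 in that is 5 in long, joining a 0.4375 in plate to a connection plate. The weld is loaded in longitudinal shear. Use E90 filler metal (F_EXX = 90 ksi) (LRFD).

φR_n ≈ 50.6 kips

Effective throat (given) t_e = 0.25 in.
A_we = 0.25 × 5 = 1.25 in².
F_nw = 0.6 F_EXX = 54 ksi.
φR_n = 0.75 × 54 × 1.25 = 50.62 kips.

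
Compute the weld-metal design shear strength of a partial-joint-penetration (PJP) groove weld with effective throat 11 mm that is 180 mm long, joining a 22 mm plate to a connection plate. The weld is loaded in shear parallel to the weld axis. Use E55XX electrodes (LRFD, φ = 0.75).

E55XX → F_EXX = 550 MPa.
Effective throat (given) t_e = 11 mm.
A_we = 11 × 180 = 1980 mm².
F_nw = 0.6 F_EXX = 330 MPa.
φR_n = 0.75 × 330 × 1980 × 10⁻³ = 490 kN.

φR_n ≈ 490 kN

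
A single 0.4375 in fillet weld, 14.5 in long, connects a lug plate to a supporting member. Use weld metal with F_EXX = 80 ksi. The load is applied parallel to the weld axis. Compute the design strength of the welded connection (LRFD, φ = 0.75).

φR_n ≈ 161 kip

Effective throat t_e = 0.707 × 0.4375 = 0.3093 in.
Total length L = 14.5 in; A_we = 0.3093 × 14.5 = 4.485 in².
F_nw = 0.6 F_EXX = 0.6 × 80 = 48 ksi.
φR_n = 0.75 × 48 × 4.485 = 161.5 kip.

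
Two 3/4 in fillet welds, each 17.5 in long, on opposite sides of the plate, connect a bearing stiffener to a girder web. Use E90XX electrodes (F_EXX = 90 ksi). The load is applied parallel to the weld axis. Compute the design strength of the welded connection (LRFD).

Effective throat t_e = 0.707 × 0.75 = 0.5302 in.
Total length L = 35 in; A_we = 0.5302 × 35 = 18.56 in².
F_nw = 0.6 F_EXX = 0.6 × 90 = 54 ksi.
φR_n = 0.75 × 54 × 18.56 = 751.6 kip.

φR_n ≈ 752 kip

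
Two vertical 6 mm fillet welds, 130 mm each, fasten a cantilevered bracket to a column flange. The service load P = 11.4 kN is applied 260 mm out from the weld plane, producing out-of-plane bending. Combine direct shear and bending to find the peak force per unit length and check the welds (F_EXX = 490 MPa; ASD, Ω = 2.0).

L_w = 2 × 130 = 260 mm; section modulus (unit throat) S = 2 × L²/6 = 5633 mm².
Direct shear f_v = P/L_w = 11.4×10³/260 = 43.85 N/mm.
Moment M = P × e = 11.4×10³ × 260 = 2964000 N·mm; bending f_b = M/S = 526.2 N/mm.
f_max = √(f_v² + f_b²) = √(43.85² + 526.2²) = 528 N/mm.
r_n/Ω = (1/2.0) × 0.6 × 490 × (0.707 × 6) = 623.6 N/mm → adequate.

f_max ≈ 528 N/mm; adequate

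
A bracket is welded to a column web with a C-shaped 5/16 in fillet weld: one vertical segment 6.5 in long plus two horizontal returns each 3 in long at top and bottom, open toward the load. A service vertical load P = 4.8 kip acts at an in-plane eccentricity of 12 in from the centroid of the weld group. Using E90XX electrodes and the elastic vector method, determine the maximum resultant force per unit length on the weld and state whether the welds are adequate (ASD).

E90XX → F_EXX = 90 ksi.
Total weld length L_w = 12.5 in. Treat welds as unit-width lines.
Centroid: x̄ = 2×3×1.5 / 12.5 = 0.72 in from the vertical weld.
Polar moment about centroid: J = I_x + I_y = [6.5³/12 + 2×3×3.25²] + [6.5×0.72² + 2(3³/12 + 3×0.78²)] = 97.78 in³.
Direct shear f_v = P/L_w = 4.8 / 12.5 = 0.384 kip/in (vertical).
Torsion M = P·e = 4.8 × 12 = 57.6 kip·in.
Critical point at (x, y) = (2.28, 3.25) from centroid. f_tx = M·y/J = 1.914 kip/in; f_ty = M·x/J = 1.343 kip/in.
Resultant f_max = √[f_tx² + (f_v + f_ty)²] = √[1.914² + (0.384 + 1.343)²] = 2.578 kip/in.
Capacity per unit length: r_n/Ω = (1/2.0) × 0.6 × 90 × (0.707 × 0.3125) = 5.965 kip/in.
2.578 ≤ 5.965 → adequate.

f_max ≈ 2.58 kip/in; adequate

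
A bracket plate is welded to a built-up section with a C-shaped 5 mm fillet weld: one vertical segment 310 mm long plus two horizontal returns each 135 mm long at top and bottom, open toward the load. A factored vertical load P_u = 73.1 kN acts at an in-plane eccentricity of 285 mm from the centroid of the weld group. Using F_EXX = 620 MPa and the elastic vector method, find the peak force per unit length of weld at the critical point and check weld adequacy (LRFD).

Total weld length L_w = 580 mm. Treat welds as unit-width lines.
Centroid: x̄ = 2×135×67.5 / 580 = 31.42 mm from the vertical weld.
Polar moment about centroid: J = I_x + I_y = [310³/12 + 2×135×155²] + [310×31.42² + 2(135³/12 + 135×36.08²)] = 10040000 mm³.
Direct shear f_v = P/L_w = 73.1×10³ / 580 = 126 N/mm (vertical).
Torsion M = P·e = 73.1×10³ × 285 = 20834000 N·mm.
Critical point at (x, y) = (103.6, 155) from centroid. f_tx = M·y/J = 321.7 N/mm; f_ty = M·x/J = 215 N/mm.
Resultant f_max = √[f_tx² + (f_v + f_ty)²] = √[321.7² + (126 + 215)²] = 468.8 N/mm.
Capacity per unit length: φr_n = 0.75 × 0.6 × 620 × (0.707 × 5) = 986.3 N/mm.
468.8 ≤ 986.3 → adequate.

f_max ≈ 469 N/mm; adequate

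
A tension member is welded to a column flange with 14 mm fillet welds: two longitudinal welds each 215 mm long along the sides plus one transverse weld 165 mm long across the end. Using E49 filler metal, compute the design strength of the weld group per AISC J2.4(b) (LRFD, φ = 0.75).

φR_n ≈ 1340 kN

E49XX → F_EXX = 490 MPa.
t_e = 0.707 × 14 = 9.898 mm.
R_nwl = 0.6 × 490 × 9.898 × 430 × 10⁻³ = 1251 kN (longitudinal, 2 welds).
R_nwt = 0.6 × 490 × 9.898 × 165 × 10⁻³ = 480.2 kN (transverse, base value).
(i) R_nwl + R_nwt = 1731 kN; (ii) 0.85 R_nwl + 1.5 R_nwt = 1784 kN.
R_n = max = 1784 kN [governs: (ii)]; φR_n = 1338 kN.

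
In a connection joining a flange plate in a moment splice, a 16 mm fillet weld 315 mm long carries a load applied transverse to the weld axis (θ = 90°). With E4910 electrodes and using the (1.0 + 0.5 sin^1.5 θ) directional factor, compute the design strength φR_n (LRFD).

E49XX → F_EXX = 490 MPa.
t_e = 0.707 × 16 = 11.31 mm; A_we = 11.31 × 315 = 3563 mm².
Directional factor: 1.0 + 0.5 sin^1.5(90°) = 1.5.
F_nw = 0.6 × 490 × 1.5 = 441 MPa.
φR_n = 0.75 × 441 × 3563 × 10⁻³ = 1179 kN.

φR_n ≈ 1180 kN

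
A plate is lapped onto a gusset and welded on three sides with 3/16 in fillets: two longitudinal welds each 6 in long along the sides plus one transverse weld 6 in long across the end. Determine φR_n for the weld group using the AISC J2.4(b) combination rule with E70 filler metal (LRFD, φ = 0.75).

E70XX → F_EXX = 70 ksi.
t_e = 0.707 × 0.1875 = 0.1326 in.
R_nwl = 0.6 × 70 × 0.1326 × 12 = 66.81 kips (longitudinal, 2 welds).
R_nwt = 0.6 × 70 × 0.1326 × 6 = 33.41 kips (transverse, base value).
(i) R_nwl + R_nwt = 100.2 kips; (ii) 0.85 R_nwl + 1.5 R_nwt = 106.9 kips.
R_n = max = 106.9 kips [governs: (ii)]; φR_n = 80.17 kips.

φR_n ≈ 80.2 kips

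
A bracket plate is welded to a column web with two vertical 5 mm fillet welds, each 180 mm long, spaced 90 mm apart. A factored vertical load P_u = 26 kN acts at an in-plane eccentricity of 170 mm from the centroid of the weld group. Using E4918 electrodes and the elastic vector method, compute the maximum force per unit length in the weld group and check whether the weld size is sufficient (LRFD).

f_max ≈ 301 N/mm; adequate

E49XX → F_EXX = 490 MPa.
Total weld length L_w = 360 mm. Treat welds as unit-width lines.
Polar moment about centroid: J = 2[d³/12 + d(b/2)²] = 2[180³/12 + 180×45²] = 1701000 mm³.
Direct shear f_v = P/L_w = 26×10³ / 360 = 72.22 N/mm (vertical).
Torsion M = P·e = 26×10³ × 170 = 4420000 N·mm.
Critical point at (x, y) = (45, 90) from centroid. f_tx = M·y/J = 233.9 N/mm; f_ty = M·x/J = 116.9 N/mm.
Resultant f_max = √[f_tx² + (f_v + f_ty)²] = √[233.9² + (72.22 + 116.9)²] = 300.8 N/mm.
Capacity per unit length: φr_n = 0.75 × 0.6 × 490 × (0.707 × 5) = 779.5 N/mm.
300.8 ≤ 779.5 → adequate.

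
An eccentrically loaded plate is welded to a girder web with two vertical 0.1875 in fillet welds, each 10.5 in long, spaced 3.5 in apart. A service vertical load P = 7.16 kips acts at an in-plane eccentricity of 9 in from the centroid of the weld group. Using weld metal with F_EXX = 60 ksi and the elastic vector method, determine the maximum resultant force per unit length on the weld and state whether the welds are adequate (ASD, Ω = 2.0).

Total weld length L_w = 21 in. Treat welds as unit-width lines.
Polar moment about centroid: J = 2[d³/12 + d(b/2)²] = 2[10.5³/12 + 10.5×1.75²] = 257.2 in³.
Direct shear f_v = P/L_w = 7.16 / 21 = 0.341 kip/in (vertical).
Torsion M = P·e = 7.16 × 9 = 64.44 kip·in.
Critical point at (x, y) = (1.75, 5.25) from centroid. f_tx = M·y/J = 1.315 kip/in; f_ty = M·x/J = 0.4384 kip/in.
Resultant f_max = √[f_tx² + (f_v + f_ty)²] = √[1.315² + (0.341 + 0.4384)²] = 1.529 kip/in.
Capacity per unit length: r_n/Ω = (1/2.0) × 0.6 × 60 × (0.707 × 0.1875) = 2.386 kip/in.
1.529 ≤ 2.386 → adequate.

f_max ≈ 1.53 kip/in; adequate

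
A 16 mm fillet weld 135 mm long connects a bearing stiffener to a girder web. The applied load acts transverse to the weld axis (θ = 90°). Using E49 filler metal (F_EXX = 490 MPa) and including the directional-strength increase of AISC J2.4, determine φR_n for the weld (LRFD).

φR_n ≈ 505 kN

t_e = 0.707 × 16 = 11.31 mm; A_we = 11.31 × 135 = 1527 mm².
Directional factor: 1.0 + 0.5 sin^1.5(90°) = 1.5.
F_nw = 0.6 × 490 × 1.5 = 441 MPa.
φR_n = 0.75 × 441 × 1527 × 10⁻³ = 505.1 kN.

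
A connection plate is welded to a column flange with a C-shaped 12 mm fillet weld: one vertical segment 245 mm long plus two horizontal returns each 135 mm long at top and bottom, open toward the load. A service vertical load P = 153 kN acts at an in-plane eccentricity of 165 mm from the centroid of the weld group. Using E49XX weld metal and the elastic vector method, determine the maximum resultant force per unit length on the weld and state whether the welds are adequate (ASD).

E49XX → F_EXX = 490 MPa.
Total weld length L_w = 515 mm. Treat welds as unit-width lines.
Centroid: x̄ = 2×135×67.5 / 515 = 35.39 mm from the vertical weld.
Polar moment about centroid: J = I_x + I_y = [245³/12 + 2×135×122.5²] + [245×35.39² + 2(135³/12 + 135×32.11²)] = 6272000 mm³.
Direct shear f_v = P/L_w = 153×10³ / 515 = 297.1 N/mm (vertical).
Torsion M = P·e = 153×10³ × 165 = 25245000 N·mm.
Critical point at (x, y) = (99.61, 122.5) from centroid. f_tx = M·y/J = 493 N/mm; f_ty = M·x/J = 400.9 N/mm.
Resultant f_max = √[f_tx² + (f_v + f_ty)²] = √[493² + (297.1 + 400.9)²] = 854.6 N/mm.
Capacity per unit length: r_n/Ω = (1/2.0) × 0.6 × 490 × (0.707 × 12) = 1247 N/mm.
854.6 ≤ 1247 → adequate.

f_max ≈ 855 N/mm; adequate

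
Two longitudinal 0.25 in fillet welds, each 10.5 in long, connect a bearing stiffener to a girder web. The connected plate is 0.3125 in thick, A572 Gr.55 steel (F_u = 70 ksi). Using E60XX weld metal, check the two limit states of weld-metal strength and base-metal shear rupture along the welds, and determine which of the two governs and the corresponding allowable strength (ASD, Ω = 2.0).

E60XX → F_EXX = 60 ksi.
t_e = 0.707 × 0.25 = 0.1767 in; L = 21 in.
Weld metal: R_n/Ω = (1/2.0) × 0.6 × 60 × 0.1767 × 21 = 66.81 kips.
Base metal (shear rupture): R_n/Ω = (1/2.0) × 0.6 × 70 × 0.3125 × 21 = 137.8 kips.
Governing: weld metal.

R_n/Ω ≈ 66.8 kips (weld metal governs)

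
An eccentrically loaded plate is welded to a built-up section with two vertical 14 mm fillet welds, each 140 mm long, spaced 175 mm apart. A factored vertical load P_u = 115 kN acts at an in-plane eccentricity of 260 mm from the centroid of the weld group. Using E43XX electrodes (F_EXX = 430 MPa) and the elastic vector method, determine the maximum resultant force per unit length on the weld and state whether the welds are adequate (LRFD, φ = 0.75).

f_max ≈ 1630 N/mm; adequate

Total weld length L_w = 280 mm. Treat welds as unit-width lines.
Polar moment about centroid: J = 2[d³/12 + d(b/2)²] = 2[140³/12 + 140×87.5²] = 2601000 mm³.
Direct shear f_v = P/L_w = 115×10³ / 280 = 410.7 N/mm (vertical).
Torsion M = P·e = 115×10³ × 260 = 29900000 N·mm.
Critical point at (x, y) = (87.5, 70) from centroid. f_tx = M·y/J = 804.7 N/mm; f_ty = M·x/J = 1006 N/mm.
Resultant f_max = √[f_tx² + (f_v + f_ty)²] = √[804.7² + (410.7 + 1006)²] = 1629 N/mm.
Capacity per unit length: φr_n = 0.75 × 0.6 × 430 × (0.707 × 14) = 1915 N/mm.
1629 ≤ 1915 → adequate.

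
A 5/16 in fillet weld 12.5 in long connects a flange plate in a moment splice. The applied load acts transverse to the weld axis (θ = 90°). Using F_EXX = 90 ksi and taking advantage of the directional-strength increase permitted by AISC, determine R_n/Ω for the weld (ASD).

R_n/Ω ≈ 112 kips

t_e = 0.707 × 0.3125 = 0.2209 in; A_we = 0.2209 × 12.5 = 2.762 in².
Directional factor: 1.0 + 0.5 sin^1.5(90°) = 1.5.
F_nw = 0.6 × 90 × 1.5 = 81 ksi.
R_n/Ω = (81 × 2.762) / 2.0 = 111.8 kips.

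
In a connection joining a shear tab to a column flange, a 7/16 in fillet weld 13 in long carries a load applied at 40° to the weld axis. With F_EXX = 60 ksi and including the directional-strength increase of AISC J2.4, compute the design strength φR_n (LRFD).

t_e = 0.707 × 0.4375 = 0.3093 in; A_we = 0.3093 × 13 = 4.021 in².
Directional factor: 1.0 + 0.5 sin^1.5(40°) = 1.258.
F_nw = 0.6 × 60 × 1.258 = 45.28 ksi.
φR_n = 0.75 × 45.28 × 4.021 = 136.5 kip.

φR_n ≈ 137 kip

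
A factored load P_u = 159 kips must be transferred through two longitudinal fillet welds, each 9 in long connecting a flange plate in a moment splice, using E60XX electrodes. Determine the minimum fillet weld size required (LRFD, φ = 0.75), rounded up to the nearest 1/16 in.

w = 1/2 in

E60XX → F_EXX = 60 ksi.
Total weld length L = 18 in.
Required throat t_e = P_u / (φ × 0.6 F_EXX × L) = 159 / (0.75 × 0.6 × 60 × 18) = 0.3272 in.
Required leg w = t_e / 0.707 = 0.4627 in → use 1/2 in.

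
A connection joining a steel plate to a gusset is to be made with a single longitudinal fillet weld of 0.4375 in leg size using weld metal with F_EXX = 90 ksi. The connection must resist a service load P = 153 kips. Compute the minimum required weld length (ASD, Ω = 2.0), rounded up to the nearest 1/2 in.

L = 18.5 in

Throat t_e = 0.707 × 0.4375 = 0.3093 in.
r_n/Ω = (0.6 × 90 × 0.3093) / 2.0 = 8.351 kip/in.
L_req = P / (r_n/Ω) = 153 / 8.351 = 18.32 in total.
Round up → use L = 18.5 in.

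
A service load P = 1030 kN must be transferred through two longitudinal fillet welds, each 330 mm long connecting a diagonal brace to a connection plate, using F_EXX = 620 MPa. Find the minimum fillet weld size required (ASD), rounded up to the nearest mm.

w = 12 mm

Total weld length L = 660 mm.
Required throat t_e = P × Ω / (0.6 F_EXX × L) = 1030 × 2.0 / (0.6 × 620 × 660 × 10⁻³) = 8.39 mm.
Required leg w = t_e / 0.707 = 11.87 mm → use 12 mm.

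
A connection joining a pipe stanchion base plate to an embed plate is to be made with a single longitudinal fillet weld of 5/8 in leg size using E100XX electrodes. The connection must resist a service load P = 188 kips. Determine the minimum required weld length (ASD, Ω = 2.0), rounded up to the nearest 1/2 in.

E100XX → F_EXX = 100 ksi.
Throat t_e = 0.707 × 0.625 = 0.4419 in.
r_n/Ω = (0.6 × 100 × 0.4419) / 2.0 = 13.26 kip/in.
L_req = P / (r_n/Ω) = 188 / 13.26 = 14.18 in total.
Round up → use L = 14.5 in.

L = 14.5 in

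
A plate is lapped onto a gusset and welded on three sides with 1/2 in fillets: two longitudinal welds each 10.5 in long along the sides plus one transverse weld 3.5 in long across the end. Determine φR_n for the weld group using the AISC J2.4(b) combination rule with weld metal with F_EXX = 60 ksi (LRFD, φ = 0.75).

φR_n ≈ 234 kip

t_e = 0.707 × 0.5 = 0.3535 in.
R_nwl = 0.6 × 60 × 0.3535 × 21 = 267.2 kip (longitudinal, 2 welds).
R_nwt = 0.6 × 60 × 0.3535 × 3.5 = 44.54 kip (transverse, base value).
(i) R_nwl + R_nwt = 311.8 kip; (ii) 0.85 R_nwl + 1.5 R_nwt = 294 kip.
R_n = max = 311.8 kip [governs: (i)]; φR_n = 233.8 kip.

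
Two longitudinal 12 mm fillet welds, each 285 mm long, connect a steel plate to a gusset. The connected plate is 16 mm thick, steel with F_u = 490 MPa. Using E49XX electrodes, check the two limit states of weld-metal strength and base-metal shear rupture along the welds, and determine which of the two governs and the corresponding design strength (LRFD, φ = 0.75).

φR_n ≈ 1070 kN (weld metal governs)

E49XX → F_EXX = 490 MPa.
t_e = 0.707 × 12 = 8.484 mm; L = 570 mm.
Weld metal: φR_n = 0.75 × 0.6 × 490 × 8.484 × 570 × 10⁻³ = 1066 kN.
Base metal (shear rupture): φR_n = 0.75 × 0.6 × 490 × 16 × 570 × 10⁻³ = 2011 kN.
Governing: weld metal.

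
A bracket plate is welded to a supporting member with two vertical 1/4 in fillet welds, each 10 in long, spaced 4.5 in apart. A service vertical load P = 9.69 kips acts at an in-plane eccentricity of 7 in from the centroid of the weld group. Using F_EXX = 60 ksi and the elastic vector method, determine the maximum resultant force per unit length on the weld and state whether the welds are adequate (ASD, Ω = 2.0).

f_max ≈ 1.65 kip/in; adequate

Total weld length L_w = 20 in. Treat welds as unit-width lines.
Polar moment about centroid: J = 2[d³/12 + d(b/2)²] = 2[10³/12 + 10×2.25²] = 267.9 in³.
Direct shear f_v = P/L_w = 9.69 / 20 = 0.4845 kip/in (vertical).
Torsion M = P·e = 9.69 × 7 = 67.83 kip·in.
Critical point at (x, y) = (2.25, 5) from centroid. f_tx = M·y/J = 1.266 kip/in; f_ty = M·x/J = 0.5696 kip/in.
Resultant f_max = √[f_tx² + (f_v + f_ty)²] = √[1.266² + (0.4845 + 0.5696)²] = 1.647 kip/in.
Capacity per unit length: r_n/Ω = (1/2.0) × 0.6 × 60 × (0.707 × 0.25) = 3.181 kip/in.
1.647 ≤ 3.181 → adequate.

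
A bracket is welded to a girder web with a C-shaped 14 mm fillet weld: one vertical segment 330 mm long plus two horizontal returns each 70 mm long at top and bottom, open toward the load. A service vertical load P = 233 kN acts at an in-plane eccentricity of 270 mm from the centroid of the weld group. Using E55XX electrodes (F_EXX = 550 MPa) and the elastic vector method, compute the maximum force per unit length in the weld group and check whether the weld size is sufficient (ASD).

f_max ≈ 1810 N/mm; NOT adequate

Total weld length L_w = 470 mm. Treat welds as unit-width lines.
Centroid: x̄ = 2×70×35 / 470 = 10.43 mm from the vertical weld.
Polar moment about centroid: J = I_x + I_y = [330³/12 + 2×70×165²] + [330×10.43² + 2(70³/12 + 70×24.57²)] = 6984000 mm³.
Direct shear f_v = P/L_w = 233×10³ / 470 = 495.7 N/mm (vertical).
Torsion M = P·e = 233×10³ × 270 = 62910000 N·mm.
Critical point at (x, y) = (59.57, 165) from centroid. f_tx = M·y/J = 1486 N/mm; f_ty = M·x/J = 536.6 N/mm.
Resultant f_max = √[f_tx² + (f_v + f_ty)²] = √[1486² + (495.7 + 536.6)²] = 1810 N/mm.
Capacity per unit length: r_n/Ω = (1/2.0) × 0.6 × 550 × (0.707 × 14) = 1633 N/mm.
1810 > 1633 → NOT adequate.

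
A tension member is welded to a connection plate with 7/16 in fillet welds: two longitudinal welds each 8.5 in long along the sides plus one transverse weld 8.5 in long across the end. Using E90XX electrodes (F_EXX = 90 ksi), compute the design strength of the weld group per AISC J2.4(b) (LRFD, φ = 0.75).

t_e = 0.707 × 0.4375 = 0.3093 in.
R_nwl = 0.6 × 90 × 0.3093 × 17 = 283.9 kip (longitudinal, 2 welds).
R_nwt = 0.6 × 90 × 0.3093 × 8.5 = 142 kip (transverse, base value).
(i) R_nwl + R_nwt = 425.9 kip; (ii) 0.85 R_nwl + 1.5 R_nwt = 454.3 kip.
R_n = max = 454.3 kip [governs: (ii)]; φR_n = 340.7 kip.

φR_n ≈ 341 kip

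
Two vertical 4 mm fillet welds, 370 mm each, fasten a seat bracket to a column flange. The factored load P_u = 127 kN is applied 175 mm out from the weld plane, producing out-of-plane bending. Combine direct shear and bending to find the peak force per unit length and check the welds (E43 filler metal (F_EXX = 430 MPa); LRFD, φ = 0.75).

L_w = 2 × 370 = 740 mm; section modulus (unit throat) S = 2 × L²/6 = 45630 mm².
Direct shear f_v = P/L_w = 127×10³/740 = 171.6 N/mm.
Moment M = P × e = 127×10³ × 175 = 22225000 N·mm; bending f_b = M/S = 487 N/mm.
f_max = √(f_v² + f_b²) = √(171.6² + 487²) = 516.4 N/mm.
φr_n = 0.75 × 0.6 × 430 × (0.707 × 4) = 547.2 N/mm → adequate.

f_max ≈ 516 N/mm; adequate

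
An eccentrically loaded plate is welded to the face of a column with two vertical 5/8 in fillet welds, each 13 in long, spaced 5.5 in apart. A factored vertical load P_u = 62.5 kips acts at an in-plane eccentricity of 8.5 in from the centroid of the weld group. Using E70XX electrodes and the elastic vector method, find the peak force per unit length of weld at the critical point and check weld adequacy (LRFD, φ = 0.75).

E70XX → F_EXX = 70 ksi.
Total weld length L_w = 26 in. Treat welds as unit-width lines.
Polar moment about centroid: J = 2[d³/12 + d(b/2)²] = 2[13³/12 + 13×2.75²] = 562.8 in³.
Direct shear f_v = P/L_w = 62.5 / 26 = 2.404 kip/in (vertical).
Torsion M = P·e = 62.5 × 8.5 = 531.25 kip·in.
Critical point at (x, y) = (2.75, 6.5) from centroid. f_tx = M·y/J = 6.136 kip/in; f_ty = M·x/J = 2.596 kip/in.
Resultant f_max = √[f_tx² + (f_v + f_ty)²] = √[6.136² + (2.404 + 2.596)²] = 7.915 kip/in.
Capacity per unit length: φr_n = 0.75 × 0.6 × 70 × (0.707 × 0.625) = 13.92 kip/in.
7.915 ≤ 13.92 → adequate.

f_max ≈ 7.91 kip/in; adequate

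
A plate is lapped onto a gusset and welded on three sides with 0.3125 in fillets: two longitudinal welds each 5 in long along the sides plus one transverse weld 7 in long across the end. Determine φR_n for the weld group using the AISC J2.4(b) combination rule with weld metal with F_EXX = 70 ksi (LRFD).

t_e = 0.707 × 0.3125 = 0.2209 in.
R_nwl = 0.6 × 70 × 0.2209 × 10 = 92.79 kip (longitudinal, 2 welds).
R_nwt = 0.6 × 70 × 0.2209 × 7 = 64.96 kip (transverse, base value).
(i) R_nwl + R_nwt = 157.7 kip; (ii) 0.85 R_nwl + 1.5 R_nwt = 176.3 kip.
R_n = max = 176.3 kip [governs: (ii)]; φR_n = 132.2 kip.

φR_n ≈ 132 kip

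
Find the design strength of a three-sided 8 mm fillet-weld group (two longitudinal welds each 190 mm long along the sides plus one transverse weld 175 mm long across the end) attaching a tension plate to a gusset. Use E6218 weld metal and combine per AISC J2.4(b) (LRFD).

E62XX → F_EXX = 620 MPa.
t_e = 0.707 × 8 = 5.656 mm.
R_nwl = 0.6 × 620 × 5.656 × 380 × 10⁻³ = 799.5 kN (longitudinal, 2 welds).
R_nwt = 0.6 × 620 × 5.656 × 175 × 10⁻³ = 368.2 kN (transverse, base value).
(i) R_nwl + R_nwt = 1168 kN; (ii) 0.85 R_nwl + 1.5 R_nwt = 1232 kN.
R_n = max = 1232 kN [governs: (ii)]; φR_n = 923.9 kN.

φR_n ≈ 924 kN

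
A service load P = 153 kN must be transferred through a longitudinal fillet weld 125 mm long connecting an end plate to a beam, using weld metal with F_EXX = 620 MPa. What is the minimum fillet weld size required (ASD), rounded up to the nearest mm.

w = 10 mm

Total weld length L = 125 mm.
Required throat t_e = P × Ω / (0.6 F_EXX × L) = 153 × 2.0 / (0.6 × 620 × 125 × 10⁻³) = 6.581 mm.
Required leg w = t_e / 0.707 = 9.308 mm → use 10 mm.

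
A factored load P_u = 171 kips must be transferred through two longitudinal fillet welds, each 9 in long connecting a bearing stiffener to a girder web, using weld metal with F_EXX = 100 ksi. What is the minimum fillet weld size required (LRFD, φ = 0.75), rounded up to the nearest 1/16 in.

Total weld length L = 18 in.
Required throat t_e = P_u / (φ × 0.6 F_EXX × L) = 171 / (0.75 × 0.6 × 100 × 18) = 0.2111 in.
Required leg w = t_e / 0.707 = 0.2986 in → use 5/16 in.

w = 5/16 in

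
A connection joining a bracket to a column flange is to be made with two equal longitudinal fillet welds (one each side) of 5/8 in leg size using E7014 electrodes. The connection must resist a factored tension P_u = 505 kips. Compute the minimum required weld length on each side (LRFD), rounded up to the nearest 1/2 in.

E70XX → F_EXX = 70 ksi.
Throat t_e = 0.707 × 0.625 = 0.4419 in.
φr_n = 0.75 × 0.6 × 70 × 0.4419 = 13.92 kips/in.
L_req = P_u / φr_n = 505 / 13.92 = 36.28 in total.
Per side: 36.28 / 2 = 18.14 in.
Round up → use L = 18.5 in on each side.

L = 18.5 in on each side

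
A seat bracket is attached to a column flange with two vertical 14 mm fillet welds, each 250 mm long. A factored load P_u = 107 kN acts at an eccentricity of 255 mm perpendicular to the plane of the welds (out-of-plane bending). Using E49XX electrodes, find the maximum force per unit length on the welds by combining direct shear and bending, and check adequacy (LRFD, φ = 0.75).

f_max ≈ 1330 N/mm; adequate

E49XX → F_EXX = 490 MPa.
L_w = 2 × 250 = 500 mm; section modulus (unit throat) S = 2 × L²/6 = 20830 mm².
Direct shear f_v = P/L_w = 107×10³/500 = 214 N/mm.
Moment M = P × e = 107×10³ × 255 = 27285000 N·mm; bending f_b = M/S = 1310 N/mm.
f_max = √(f_v² + f_b²) = √(214² + 1310²) = 1327 N/mm.
φr_n = 0.75 × 0.6 × 490 × (0.707 × 14) = 2183 N/mm → adequate.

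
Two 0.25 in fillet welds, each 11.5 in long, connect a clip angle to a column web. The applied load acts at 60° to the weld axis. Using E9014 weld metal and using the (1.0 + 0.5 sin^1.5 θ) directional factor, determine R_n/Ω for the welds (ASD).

E90XX → F_EXX = 90 ksi.
t_e = 0.707 × 0.25 = 0.1767 in; A_we = 0.1767 × 23 = 4.065 in².
Directional factor: 1.0 + 0.5 sin^1.5(60°) = 1.403.
F_nw = 0.6 × 90 × 1.403 = 75.76 ksi.
R_n/Ω = (75.76 × 4.065) / 2.0 = 154 kips.

R_n/Ω ≈ 154 kips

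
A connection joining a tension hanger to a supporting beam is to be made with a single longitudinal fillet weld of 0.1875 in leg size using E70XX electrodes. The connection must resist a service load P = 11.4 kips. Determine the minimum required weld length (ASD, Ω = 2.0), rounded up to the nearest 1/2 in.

E70XX → F_EXX = 70 ksi.
Throat t_e = 0.707 × 0.1875 = 0.1326 in.
r_n/Ω = (0.6 × 70 × 0.1326) / 2.0 = 2.784 kip/in.
L_req = P / (r_n/Ω) = 11.4 / 2.784 = 4.095 in total.
Round up → use L = 4.5 in.

L = 4.5 in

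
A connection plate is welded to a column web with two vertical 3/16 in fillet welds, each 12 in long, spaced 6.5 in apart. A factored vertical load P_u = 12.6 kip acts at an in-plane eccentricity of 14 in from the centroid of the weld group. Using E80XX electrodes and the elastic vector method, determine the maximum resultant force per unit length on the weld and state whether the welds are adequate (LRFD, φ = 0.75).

f_max ≈ 2.52 kip/in; adequate

E80XX → F_EXX = 80 ksi.
Total weld length L_w = 24 in. Treat welds as unit-width lines.
Polar moment about centroid: J = 2[d³/12 + d(b/2)²] = 2[12³/12 + 12×3.25²] = 541.5 in³.
Direct shear f_v = P/L_w = 12.6 / 24 = 0.525 kip/in (vertical).
Torsion M = P·e = 12.6 × 14 = 176.4 kip·in.
Critical point at (x, y) = (3.25, 6) from centroid. f_tx = M·y/J = 1.955 kip/in; f_ty = M·x/J = 1.059 kip/in.
Resultant f_max = √[f_tx² + (f_v + f_ty)²] = √[1.955² + (0.525 + 1.059)²] = 2.516 kip/in.
Capacity per unit length: φr_n = 0.75 × 0.6 × 80 × (0.707 × 0.1875) = 4.772 kip/in.
2.516 ≤ 4.772 → adequate.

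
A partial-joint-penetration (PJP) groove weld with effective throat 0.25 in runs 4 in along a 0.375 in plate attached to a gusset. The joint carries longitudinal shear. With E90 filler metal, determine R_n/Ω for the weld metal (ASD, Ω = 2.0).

R_n/Ω ≈ 27 kips

E90XX → F_EXX = 90 ksi.
Effective throat (given) t_e = 0.25 in.
A_we = 0.25 × 4 = 1 in².
F_nw = 0.6 F_EXX = 54 ksi.
R_n/Ω = (54 × 1) / 2.0 = 27 kips.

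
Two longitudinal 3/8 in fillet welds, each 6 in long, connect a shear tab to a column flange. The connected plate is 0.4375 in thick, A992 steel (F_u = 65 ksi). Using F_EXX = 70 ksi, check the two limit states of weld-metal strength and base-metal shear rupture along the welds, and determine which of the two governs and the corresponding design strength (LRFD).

t_e = 0.707 × 0.375 = 0.2651 in; L = 12 in.
Weld metal: φR_n = 0.75 × 0.6 × 70 × 0.2651 × 12 = 100.2 kip.
Base metal (shear rupture): φR_n = 0.75 × 0.6 × 65 × 0.4375 × 12 = 153.6 kip.
Governing: weld metal.

φR_n ≈ 100 kip (weld metal governs)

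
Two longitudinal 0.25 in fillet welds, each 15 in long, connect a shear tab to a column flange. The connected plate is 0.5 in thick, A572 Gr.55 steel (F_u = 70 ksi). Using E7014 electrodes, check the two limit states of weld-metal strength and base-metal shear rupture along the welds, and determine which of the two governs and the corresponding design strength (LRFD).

E70XX → F_EXX = 70 ksi.
t_e = 0.707 × 0.25 = 0.1767 in; L = 30 in.
Weld metal: φR_n = 0.75 × 0.6 × 70 × 0.1767 × 30 = 167 kips.
Base metal (shear rupture): φR_n = 0.75 × 0.6 × 70 × 0.5 × 30 = 472.5 kips.
Governing: weld metal.

φR_n ≈ 167 kips (weld metal governs)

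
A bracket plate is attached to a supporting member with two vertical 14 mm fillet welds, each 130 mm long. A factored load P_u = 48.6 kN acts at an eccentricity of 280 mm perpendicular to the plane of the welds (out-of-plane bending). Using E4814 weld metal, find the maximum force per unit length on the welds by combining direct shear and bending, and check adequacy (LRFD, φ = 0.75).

f_max ≈ 2420 N/mm; NOT adequate

E48XX → F_EXX = 480 MPa.
L_w = 2 × 130 = 260 mm; section modulus (unit throat) S = 2 × L²/6 = 5633 mm².
Direct shear f_v = P/L_w = 48.6×10³/260 = 186.9 N/mm.
Moment M = P × e = 48.6×10³ × 280 = 13608000 N·mm; bending f_b = M/S = 2416 N/mm.
f_max = √(f_v² + f_b²) = √(186.9² + 2416²) = 2423 N/mm.
φr_n = 0.75 × 0.6 × 480 × (0.707 × 14) = 2138 N/mm → NOT adequate.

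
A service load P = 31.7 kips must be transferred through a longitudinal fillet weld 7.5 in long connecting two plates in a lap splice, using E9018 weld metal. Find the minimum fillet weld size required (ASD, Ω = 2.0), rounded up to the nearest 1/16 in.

E90XX → F_EXX = 90 ksi.
Total weld length L = 7.5 in.
Required throat t_e = P × Ω / (0.6 F_EXX × L) = 31.7 × 2.0 / (0.6 × 90 × 7.5) = 0.1565 in.
Required leg w = t_e / 0.707 = 0.2214 in → use 1/4 in.

w = 1/4 in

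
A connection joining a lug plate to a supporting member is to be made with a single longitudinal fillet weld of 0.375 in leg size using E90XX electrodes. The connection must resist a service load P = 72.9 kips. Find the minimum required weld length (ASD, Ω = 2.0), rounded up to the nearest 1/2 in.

E90XX → F_EXX = 90 ksi.
Throat t_e = 0.707 × 0.375 = 0.2651 in.
r_n/Ω = (0.6 × 90 × 0.2651) / 2.0 = 7.158 kip/in.
L_req = P / (r_n/Ω) = 72.9 / 7.158 = 10.18 in total.
Round up → use L = 10.5 in.

L = 10.5 in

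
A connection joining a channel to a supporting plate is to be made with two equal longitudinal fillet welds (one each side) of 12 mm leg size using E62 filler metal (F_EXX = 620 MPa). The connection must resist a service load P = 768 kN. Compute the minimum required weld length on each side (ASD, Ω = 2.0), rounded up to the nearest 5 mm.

Throat t_e = 0.707 × 12 = 8.484 mm.
r_n/Ω = (0.6 × 620 × 8.484) / 2.0 = 1578 N/mm = 1.578 kN/mm.
L_req = P / (r_n/Ω) = 768 / 1.578 = 486.7 mm total.
Per side: 486.7 / 2 = 243.3 mm.
Round up → use L = 245 mm on each side.

L = 245 mm on each side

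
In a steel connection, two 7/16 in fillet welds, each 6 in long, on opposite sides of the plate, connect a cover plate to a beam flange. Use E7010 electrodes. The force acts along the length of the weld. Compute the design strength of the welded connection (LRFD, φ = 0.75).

E70XX → F_EXX = 70 ksi.
Effective throat t_e = 0.707 × 0.4375 = 0.3093 in.
Total length L = 12 in; A_we = 0.3093 × 12 = 3.712 in².
F_nw = 0.6 F_EXX = 0.6 × 70 = 42 ksi.
φR_n = 0.75 × 42 × 3.712 = 116.9 kip.

φR_n ≈ 117 kip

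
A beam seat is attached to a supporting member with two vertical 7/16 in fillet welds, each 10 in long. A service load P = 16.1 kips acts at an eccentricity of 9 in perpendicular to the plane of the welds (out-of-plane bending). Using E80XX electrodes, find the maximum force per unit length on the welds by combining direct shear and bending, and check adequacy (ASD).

f_max ≈ 4.42 kip/in; adequate

E80XX → F_EXX = 80 ksi.
L_w = 2 × 10 = 20 in; section modulus (unit throat) S = 2 × L²/6 = 33.33 in².
Direct shear f_v = P/L_w = 16.1/20 = 0.805 kip/in.
Moment M = P × e = 16.1 × 9 = 144.9 kip·in; bending f_b = M/S = 4.347 kip/in.
f_max = √(f_v² + f_b²) = √(0.805² + 4.347²) = 4.421 kip/in.
r_n/Ω = (1/2.0) × 0.6 × 80 × (0.707 × 0.4375) = 7.423 kip/in → adequate.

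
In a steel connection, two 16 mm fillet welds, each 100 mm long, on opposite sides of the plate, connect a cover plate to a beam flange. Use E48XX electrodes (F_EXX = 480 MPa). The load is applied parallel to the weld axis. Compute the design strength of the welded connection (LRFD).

φR_n ≈ 489 kN

Effective throat t_e = 0.707 × 16 = 11.31 mm.
Total length L = 200 mm; A_we = 11.31 × 200 = 2262 mm².
F_nw = 0.6 F_EXX = 0.6 × 480 = 288 MPa.
φR_n = 0.75 × 288 × 2262 × 10⁻³ = 488.7 kN.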